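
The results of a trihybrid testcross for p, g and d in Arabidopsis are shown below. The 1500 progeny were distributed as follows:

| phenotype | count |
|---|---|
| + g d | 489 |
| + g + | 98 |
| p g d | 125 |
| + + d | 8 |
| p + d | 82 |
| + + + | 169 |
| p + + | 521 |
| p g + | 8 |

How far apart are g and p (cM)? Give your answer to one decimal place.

20.7 cM

The two most frequent reciprocal classes, p + + and + g d, are the parental types, so the F1 was p + + / + g d.
The two rarest classes, p g + and + + d, are the double crossovers. Comparing them with the parentals, only the g allele has switched, so g is the middle locus and the order is d – g – p.
Crossovers in the g–p interval produce the single-crossover classes + + + and p g d (169 + 125 = 294) plus the double crossovers (16).
RF(g–p) = (294 + 16) / 1500 = 310/1500 = 0.2067 → 20.7 cM.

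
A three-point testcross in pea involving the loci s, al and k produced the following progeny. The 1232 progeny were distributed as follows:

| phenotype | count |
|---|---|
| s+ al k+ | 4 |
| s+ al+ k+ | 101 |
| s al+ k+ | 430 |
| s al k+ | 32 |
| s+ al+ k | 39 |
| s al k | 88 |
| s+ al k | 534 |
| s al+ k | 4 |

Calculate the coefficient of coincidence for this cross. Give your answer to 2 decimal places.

0.63

The two most frequent reciprocal classes, s+ al k and s al+ k+, are the parental types, so the F1 was s+ al k / s al+ k+.
The two rarest classes, s+ al k+ and s al+ k, are the double crossovers. Comparing them with the parentals, only the k allele has switched, so k is the middle locus and the order is al – k – s.
al–k: (71 + 8)/1232 = 0.0641; k–s: (189 + 8)/1232 = 0.1599.
Expected DCO frequency = 0.0641 × 0.1599 ≈ 0.01025; observed = 8/1232 ≈ 0.00649.
Coefficient of coincidence = 0.00649/0.01025 ≈ 0.63.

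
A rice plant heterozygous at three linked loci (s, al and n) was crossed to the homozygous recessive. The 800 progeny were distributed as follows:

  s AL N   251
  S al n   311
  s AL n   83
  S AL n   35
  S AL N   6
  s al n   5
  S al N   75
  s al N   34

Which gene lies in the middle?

The two most frequent reciprocal classes, s AL N and S al n, are the parental types, so the F1 was s AL N / S al n.
The two rarest classes, S AL N and s al n, are the double crossovers. Comparing them with the parentals, only the s allele has switched, so s is the middle locus and the order is n – s – al.

s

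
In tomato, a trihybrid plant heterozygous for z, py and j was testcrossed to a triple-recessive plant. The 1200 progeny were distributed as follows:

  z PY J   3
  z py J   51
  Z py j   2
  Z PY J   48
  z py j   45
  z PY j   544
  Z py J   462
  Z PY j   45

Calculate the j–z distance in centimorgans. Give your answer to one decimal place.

The two most frequent reciprocal classes, z PY j and Z py J, are the parental types, so the F1 was z PY j / Z py J.
The two rarest classes, z PY J and Z py j, are the double crossovers. Comparing them with the parentals, only the j allele has switched, so j is the middle locus and the order is py – j – z.
Crossovers in the j–z interval produce the single-crossover classes Z PY j and z py J (45 + 51 = 96) plus the double crossovers (5).
RF(j–z) = (96 + 5) / 1200 = 101/1200 = 0.0842 → 8.4 centimorgans.

8.4 centimorgans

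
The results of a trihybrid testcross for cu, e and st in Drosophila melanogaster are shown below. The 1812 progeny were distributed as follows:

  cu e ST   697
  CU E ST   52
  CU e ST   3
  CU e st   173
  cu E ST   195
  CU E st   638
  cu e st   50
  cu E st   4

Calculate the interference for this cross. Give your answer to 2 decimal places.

The two most frequent reciprocal classes, cu e ST and CU E st, are the parental types, so the F1 was cu e ST / CU E st.
The two rarest classes, CU e ST and cu E st, are the double crossovers. Comparing them with the parentals, only the cu allele has switched, so cu is the middle locus and the order is e – cu – st.
e–cu: (368 + 7)/1812 = 0.2070; cu–st: (102 + 7)/1812 = 0.0602.
Expected DCO frequency = 0.2070 × 0.0602 ≈ 0.01246; observed = 7/1812 ≈ 0.00386.
Coefficient of coincidence = 0.00386/0.01246 ≈ 0.31; interference = 1 − 0.31 = 0.69.

0.69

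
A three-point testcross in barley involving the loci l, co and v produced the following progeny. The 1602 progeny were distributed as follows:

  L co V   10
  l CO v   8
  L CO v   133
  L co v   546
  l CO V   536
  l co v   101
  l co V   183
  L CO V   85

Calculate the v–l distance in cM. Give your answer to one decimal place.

12.7 cM

The two most frequent reciprocal classes, l CO V and L co v, are the parental types, so the F1 was l CO V / L co v.
The two rarest classes, l CO v and L co V, are the double crossovers. Comparing them with the parentals, only the v allele has switched, so v is the middle locus and the order is l – v – co.
Crossovers in the l–v interval produce the single-crossover classes L CO V and l co v (85 + 101 = 186) plus the double crossovers (18).
RF(l–v) = (186 + 18) / 1602 = 204/1602 = 0.1273 → 12.7 cM.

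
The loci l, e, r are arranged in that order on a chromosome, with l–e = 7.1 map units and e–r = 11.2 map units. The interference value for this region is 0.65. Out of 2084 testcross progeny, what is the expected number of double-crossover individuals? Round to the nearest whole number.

Map distances give recombination frequencies of 0.071 and 0.112 for the two intervals.
With interference 0.65 (so coincidence = 0.35), expected double-crossover frequency = 0.071 × 0.112 × 0.35 = 0.00278.
Expected number = 0.00278 × 2084 = 5.80 ≈ 6.

6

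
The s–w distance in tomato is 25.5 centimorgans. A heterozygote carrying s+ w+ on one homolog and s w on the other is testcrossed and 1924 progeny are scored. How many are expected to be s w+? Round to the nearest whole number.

245

A map distance of 25.5 centimorgans corresponds to a recombination frequency of 0.255.
The F1 is s+ w+ / s w, so s w+ is a recombinant gamete class with expected frequency r/2 = 0.255/2 = 0.1275.
Expected number = 0.1275 × 1924 = 245.31 ≈ 245.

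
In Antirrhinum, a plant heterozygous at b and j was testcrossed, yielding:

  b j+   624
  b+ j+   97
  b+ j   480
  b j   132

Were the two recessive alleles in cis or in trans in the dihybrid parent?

trans

The two most frequent classes are b+ j (480) and b j+ (624); these are the parental (non-recombinant) types.
So the F1 carried b+ j on one chromosome and b j+ on the other — the recessive alleles are on opposite chromosomes (trans / repulsion).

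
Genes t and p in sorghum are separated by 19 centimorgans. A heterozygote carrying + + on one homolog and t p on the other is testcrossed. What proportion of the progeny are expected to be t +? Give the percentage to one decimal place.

9.5%

A map distance of 19 centimorgans corresponds to a recombination frequency of 0.190.
The F1 is + + / t p, so t + is a recombinant gamete class with expected frequency r/2 = 0.190/2 = 0.0950.
That is 0.0950 = 9.5% of the progeny.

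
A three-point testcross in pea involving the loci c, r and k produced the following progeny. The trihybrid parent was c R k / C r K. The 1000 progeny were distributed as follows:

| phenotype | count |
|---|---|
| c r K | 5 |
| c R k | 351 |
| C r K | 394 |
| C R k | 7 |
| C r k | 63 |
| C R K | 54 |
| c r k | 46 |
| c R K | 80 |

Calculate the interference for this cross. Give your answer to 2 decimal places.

0.31

The two rarest classes, C R k and c r K, are the double crossovers. Comparing them with the parentals, only the c allele has switched, so c is the middle locus and the order is r – c – k.
r–c: (100 + 12)/1000 = 0.1120; c–k: (143 + 12)/1000 = 0.1550.
Expected DCO frequency = 0.1120 × 0.1550 ≈ 0.01736; observed = 12/1000 ≈ 0.01200.
Coefficient of coincidence = 0.01200/0.01736 ≈ 0.69; interference = 1 − 0.69 = 0.31.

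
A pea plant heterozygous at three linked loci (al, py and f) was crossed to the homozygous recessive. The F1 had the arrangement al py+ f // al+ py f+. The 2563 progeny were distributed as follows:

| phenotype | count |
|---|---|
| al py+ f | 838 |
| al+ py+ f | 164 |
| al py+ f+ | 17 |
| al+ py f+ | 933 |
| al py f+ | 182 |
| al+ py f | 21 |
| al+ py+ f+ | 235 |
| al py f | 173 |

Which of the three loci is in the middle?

f

The two rarest classes, al py+ f+ and al+ py f, are the double crossovers. Comparing them with the parentals, only the f allele has switched, so f is the middle locus and the order is al – f – py.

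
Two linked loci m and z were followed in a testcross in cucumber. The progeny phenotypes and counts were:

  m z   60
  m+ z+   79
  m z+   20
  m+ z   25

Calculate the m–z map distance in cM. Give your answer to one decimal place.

24.5 cM

The two most frequent classes, m+ z+ (79) and m z (60), are the parental types, so the F1 was m+ z+ / m z.
The recombinant classes are m+ z and m z+: 25 + 20 = 45.
Recombination frequency = 45/184 = 0.2446 ≈ 24.5%, i.e. 24.5 cM.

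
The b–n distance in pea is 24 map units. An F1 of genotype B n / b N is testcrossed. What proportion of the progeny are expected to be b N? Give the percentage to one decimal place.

38.0%

A map distance of 24 map units corresponds to a recombination frequency of 0.240.
The F1 is B n / b N, so b N is a parental gamete class with expected frequency (1 − r)/2 = 0.760/2 = 0.3800.
That is 0.3800 = 38.0% of the progeny.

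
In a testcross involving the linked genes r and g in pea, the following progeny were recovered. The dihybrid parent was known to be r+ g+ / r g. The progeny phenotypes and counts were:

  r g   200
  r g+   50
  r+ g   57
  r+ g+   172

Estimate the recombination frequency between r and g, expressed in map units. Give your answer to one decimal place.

The recombinant classes are r+ g and r g+: 57 + 50 = 107.
Recombination frequency = 107/479 = 0.2234 ≈ 22.3%, i.e. 22.3 map units.

22.3 map units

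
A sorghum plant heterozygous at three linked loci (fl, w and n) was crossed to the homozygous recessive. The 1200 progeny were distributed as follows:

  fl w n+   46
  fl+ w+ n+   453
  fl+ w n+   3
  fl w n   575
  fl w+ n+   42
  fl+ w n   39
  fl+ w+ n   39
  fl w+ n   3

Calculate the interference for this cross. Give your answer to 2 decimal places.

0.09

The two most frequent reciprocal classes, fl w n and fl+ w+ n+, are the parental types, so the F1 was fl w n / fl+ w+ n+.
The two rarest classes, fl w+ n and fl+ w n+, are the double crossovers. Comparing them with the parentals, only the w allele has switched, so w is the middle locus and the order is fl – w – n.
fl–w: (81 + 6)/1200 = 0.0725; w–n: (85 + 6)/1200 = 0.0758.
Expected DCO frequency = 0.0725 × 0.0758 ≈ 0.00550; observed = 6/1200 ≈ 0.00500.
Coefficient of coincidence = 0.00500/0.00550 ≈ 0.91; interference = 1 − 0.91 = 0.09.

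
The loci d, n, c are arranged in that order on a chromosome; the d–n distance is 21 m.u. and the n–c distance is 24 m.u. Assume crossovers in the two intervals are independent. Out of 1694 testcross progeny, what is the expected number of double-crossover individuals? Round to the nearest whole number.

Map distances give recombination frequencies of 0.210 and 0.240 for the two intervals.
With no interference, expected double-crossover frequency = 0.210 × 0.240 = 0.05040.
Expected number = 0.05040 × 1694 = 85.38 ≈ 85.

85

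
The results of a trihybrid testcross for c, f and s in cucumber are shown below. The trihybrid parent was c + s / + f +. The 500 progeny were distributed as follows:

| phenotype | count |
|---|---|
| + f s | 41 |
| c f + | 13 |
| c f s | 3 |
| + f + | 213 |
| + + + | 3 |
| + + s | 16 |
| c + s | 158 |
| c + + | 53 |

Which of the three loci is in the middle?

The two rarest classes, c f s and + + +, are the double crossovers. Comparing them with the parentals, only the f allele has switched, so f is the middle locus and the order is s – f – c.

f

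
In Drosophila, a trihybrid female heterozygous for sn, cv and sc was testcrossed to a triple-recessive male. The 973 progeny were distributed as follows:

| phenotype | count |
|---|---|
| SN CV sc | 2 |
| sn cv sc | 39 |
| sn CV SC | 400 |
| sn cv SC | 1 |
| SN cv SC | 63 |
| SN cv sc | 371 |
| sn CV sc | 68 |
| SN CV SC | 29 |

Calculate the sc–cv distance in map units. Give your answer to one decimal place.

The two most frequent reciprocal classes, sn CV SC and SN cv sc, are the parental types, so the F1 was sn CV SC / SN cv sc.
The two rarest classes, sn cv SC and SN CV sc, are the double crossovers. Comparing them with the parentals, only the cv allele has switched, so cv is the middle locus and the order is sc – cv – sn.
Crossovers in the sc–cv interval produce the single-crossover classes sn CV sc and SN cv SC (68 + 63 = 131) plus the double crossovers (3).
RF(sc–cv) = (131 + 3) / 973 = 134/973 = 0.1377 → 13.8 map units.

13.8 map units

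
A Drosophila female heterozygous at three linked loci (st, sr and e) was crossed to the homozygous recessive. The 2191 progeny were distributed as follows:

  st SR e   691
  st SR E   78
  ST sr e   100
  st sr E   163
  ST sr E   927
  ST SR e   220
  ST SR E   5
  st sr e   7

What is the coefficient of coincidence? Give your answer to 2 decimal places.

0.35

The two most frequent reciprocal classes, ST sr E and st SR e, are the parental types, so the F1 was ST sr E / st SR e.
The two rarest classes, ST SR E and st sr e, are the double crossovers. Comparing them with the parentals, only the sr allele has switched, so sr is the middle locus and the order is st – sr – e.
st–sr: (383 + 12)/2191 = 0.1803; sr–e: (178 + 12)/2191 = 0.0867.
Expected DCO frequency = 0.1803 × 0.0867 ≈ 0.01563; observed = 12/2191 ≈ 0.00548.
Coefficient of coincidence = 0.00548/0.01563 ≈ 0.35.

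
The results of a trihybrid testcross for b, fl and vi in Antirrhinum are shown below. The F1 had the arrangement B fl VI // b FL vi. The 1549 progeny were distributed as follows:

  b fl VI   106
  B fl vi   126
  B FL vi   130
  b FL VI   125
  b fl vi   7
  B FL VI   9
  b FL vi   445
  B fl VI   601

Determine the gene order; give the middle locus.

The two rarest classes, B FL VI and b fl vi, are the double crossovers. Comparing them with the parentals, only the fl allele has switched, so fl is the middle locus and the order is vi – fl – b.

fl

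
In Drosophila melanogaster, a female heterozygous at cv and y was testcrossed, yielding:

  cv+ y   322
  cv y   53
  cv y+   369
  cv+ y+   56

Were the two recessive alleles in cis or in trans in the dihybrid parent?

The two most frequent classes are cv+ y (322) and cv y+ (369); these are the parental (non-recombinant) types.
So the F1 carried cv+ y on one chromosome and cv y+ on the other — the recessive alleles are on opposite chromosomes (trans / repulsion).

trans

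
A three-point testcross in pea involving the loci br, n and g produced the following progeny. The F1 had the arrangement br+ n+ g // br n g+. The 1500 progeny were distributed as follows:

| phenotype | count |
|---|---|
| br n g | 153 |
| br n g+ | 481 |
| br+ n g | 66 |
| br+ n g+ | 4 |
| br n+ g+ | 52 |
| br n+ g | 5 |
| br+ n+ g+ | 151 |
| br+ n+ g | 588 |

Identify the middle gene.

The two rarest classes, br n+ g and br+ n g+, are the double crossovers. Comparing them with the parentals, only the br allele has switched, so br is the middle locus and the order is g – br – n.

br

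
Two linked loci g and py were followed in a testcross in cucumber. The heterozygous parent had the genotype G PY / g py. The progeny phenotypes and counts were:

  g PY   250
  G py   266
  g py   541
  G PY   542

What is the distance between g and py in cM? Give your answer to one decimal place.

The recombinant classes are G py and g PY: 266 + 250 = 516.
Recombination frequency = 516/1599 = 0.3227 ≈ 32.3%, i.e. 32.3 cM.

32.3 cM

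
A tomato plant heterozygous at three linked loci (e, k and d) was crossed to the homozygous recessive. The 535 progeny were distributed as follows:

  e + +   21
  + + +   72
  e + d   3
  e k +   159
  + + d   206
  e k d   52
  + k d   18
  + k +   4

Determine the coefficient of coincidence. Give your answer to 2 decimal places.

0.62

The two most frequent reciprocal classes, + + d and e k +, are the parental types, so the F1 was + + d / e k +.
The two rarest classes, e + d and + k +, are the double crossovers. Comparing them with the parentals, only the e allele has switched, so e is the middle locus and the order is k – e – d.
k–e: (39 + 7)/535 = 0.0860; e–d: (124 + 7)/535 = 0.2449.
Expected DCO frequency = 0.0860 × 0.2449 ≈ 0.02106; observed = 7/535 ≈ 0.01308.
Coefficient of coincidence = 0.01308/0.02106 ≈ 0.62.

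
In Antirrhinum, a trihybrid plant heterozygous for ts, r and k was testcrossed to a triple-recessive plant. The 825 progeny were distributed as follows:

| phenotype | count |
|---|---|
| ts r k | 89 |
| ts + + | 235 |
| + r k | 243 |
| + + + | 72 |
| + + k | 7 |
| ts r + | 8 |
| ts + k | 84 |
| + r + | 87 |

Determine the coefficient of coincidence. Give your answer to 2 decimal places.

0.38

The two most frequent reciprocal classes, + r k and ts + +, are the parental types, so the F1 was + r k / ts + +.
The two rarest classes, + + k and ts r +, are the double crossovers. Comparing them with the parentals, only the r allele has switched, so r is the middle locus and the order is k – r – ts.
k–r: (171 + 15)/825 = 0.2255; r–ts: (161 + 15)/825 = 0.2133.
Expected DCO frequency = 0.2255 × 0.2133 ≈ 0.04810; observed = 15/825 ≈ 0.01818.
Coefficient of coincidence = 0.01818/0.04810 ≈ 0.38.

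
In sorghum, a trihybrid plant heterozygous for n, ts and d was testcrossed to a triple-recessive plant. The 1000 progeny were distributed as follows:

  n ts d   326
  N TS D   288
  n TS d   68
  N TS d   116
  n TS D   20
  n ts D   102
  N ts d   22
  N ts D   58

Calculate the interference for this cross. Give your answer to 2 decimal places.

The two most frequent reciprocal classes, N TS D and n ts d, are the parental types, so the F1 was N TS D / n ts d.
The two rarest classes, n TS D and N ts d, are the double crossovers. Comparing them with the parentals, only the n allele has switched, so n is the middle locus and the order is d – n – ts.
d–n: (218 + 42)/1000 = 0.2600; n–ts: (126 + 42)/1000 = 0.1680.
Expected DCO frequency = 0.2600 × 0.1680 ≈ 0.04368; observed = 42/1000 ≈ 0.04200.
Coefficient of coincidence = 0.04200/0.04368 ≈ 0.96; interference = 1 − 0.96 = 0.04.

0.04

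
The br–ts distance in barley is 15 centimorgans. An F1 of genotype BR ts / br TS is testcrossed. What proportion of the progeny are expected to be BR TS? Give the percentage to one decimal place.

A map distance of 15 centimorgans corresponds to a recombination frequency of 0.150.
The F1 is BR ts / br TS, so BR TS is a recombinant gamete class with expected frequency r/2 = 0.150/2 = 0.0750.
That is 0.0750 = 7.5% of the progeny.

7.5%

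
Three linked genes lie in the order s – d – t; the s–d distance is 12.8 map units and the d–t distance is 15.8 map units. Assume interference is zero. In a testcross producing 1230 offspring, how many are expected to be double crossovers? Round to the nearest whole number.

25

Map distances give recombination frequencies of 0.128 and 0.158 for the two intervals.
With no interference, expected double-crossover frequency = 0.128 × 0.158 = 0.02022.
Expected number = 0.02022 × 1230 = 24.88 ≈ 25.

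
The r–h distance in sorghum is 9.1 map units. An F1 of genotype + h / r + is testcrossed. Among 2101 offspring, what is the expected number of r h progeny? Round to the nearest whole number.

A map distance of 9.1 map units corresponds to a recombination frequency of 0.091.
The F1 is + h / r +, so r h is a recombinant gamete class with expected frequency r/2 = 0.091/2 = 0.0455.
Expected number = 0.0455 × 2101 = 95.60 ≈ 96.

96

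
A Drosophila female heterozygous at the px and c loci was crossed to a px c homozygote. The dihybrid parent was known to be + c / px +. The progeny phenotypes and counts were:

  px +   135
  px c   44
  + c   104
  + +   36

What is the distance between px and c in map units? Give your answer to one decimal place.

The recombinant classes are + + and px c: 36 + 44 = 80.
Recombination frequency = 80/319 = 0.2508 ≈ 25.1%, i.e. 25.1 map units.

25.1 map units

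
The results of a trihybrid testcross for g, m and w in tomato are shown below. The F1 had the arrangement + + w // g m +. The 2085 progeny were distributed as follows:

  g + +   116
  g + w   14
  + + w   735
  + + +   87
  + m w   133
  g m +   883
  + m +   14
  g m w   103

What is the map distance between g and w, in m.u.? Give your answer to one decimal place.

10.5 m.u.

The two rarest classes, g + w and + m +, are the double crossovers. Comparing them with the parentals, only the g allele has switched, so g is the middle locus and the order is m – g – w.
Crossovers in the g–w interval produce the single-crossover classes + + + and g m w (87 + 103 = 190) plus the double crossovers (28).
RF(g–w) = (190 + 28) / 2085 = 218/2085 = 0.1046 → 10.5 m.u.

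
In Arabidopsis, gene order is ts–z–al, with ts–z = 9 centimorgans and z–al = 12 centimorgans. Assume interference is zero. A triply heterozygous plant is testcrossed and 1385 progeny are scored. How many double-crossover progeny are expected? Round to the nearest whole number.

Map distances give recombination frequencies of 0.090 and 0.120 for the two intervals.
With no interference, expected double-crossover frequency = 0.090 × 0.120 = 0.01080.
Expected number = 0.01080 × 1385 = 14.96 ≈ 15.

15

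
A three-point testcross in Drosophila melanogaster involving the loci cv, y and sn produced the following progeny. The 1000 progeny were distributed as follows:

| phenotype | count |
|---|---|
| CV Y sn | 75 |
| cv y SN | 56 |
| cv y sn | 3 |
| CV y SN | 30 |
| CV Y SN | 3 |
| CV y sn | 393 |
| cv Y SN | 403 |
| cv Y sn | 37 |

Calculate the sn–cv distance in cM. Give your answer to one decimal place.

The two most frequent reciprocal classes, CV y sn and cv Y SN, are the parental types, so the F1 was CV y sn / cv Y SN.
The two rarest classes, cv y sn and CV Y SN, are the double crossovers. Comparing them with the parentals, only the cv allele has switched, so cv is the middle locus and the order is y – cv – sn.
Crossovers in the cv–sn interval produce the single-crossover classes CV y SN and cv Y sn (30 + 37 = 67) plus the double crossovers (6).
RF(cv–sn) = (67 + 6) / 1000 = 73/1000 = 0.0730 → 7.3 cM.

7.3 cM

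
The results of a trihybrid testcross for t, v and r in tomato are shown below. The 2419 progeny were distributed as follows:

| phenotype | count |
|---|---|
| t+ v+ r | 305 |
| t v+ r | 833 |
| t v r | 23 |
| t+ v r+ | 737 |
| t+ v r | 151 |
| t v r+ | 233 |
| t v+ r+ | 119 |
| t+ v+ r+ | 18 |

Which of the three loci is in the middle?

v

The two most frequent reciprocal classes, t v+ r and t+ v r+, are the parental types, so the F1 was t v+ r / t+ v r+.
The two rarest classes, t v r and t+ v+ r+, are the double crossovers. Comparing them with the parentals, only the v allele has switched, so v is the middle locus and the order is r – v – t.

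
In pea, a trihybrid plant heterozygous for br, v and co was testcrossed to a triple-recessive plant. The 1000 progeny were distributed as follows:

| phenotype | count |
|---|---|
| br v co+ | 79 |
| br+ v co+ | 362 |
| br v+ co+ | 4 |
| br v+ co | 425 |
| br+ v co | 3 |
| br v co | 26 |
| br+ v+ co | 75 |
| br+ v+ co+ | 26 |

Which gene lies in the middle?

co

The two most frequent reciprocal classes, br v+ co and br+ v co+, are the parental types, so the F1 was br v+ co / br+ v co+.
The two rarest classes, br v+ co+ and br+ v co, are the double crossovers. Comparing them with the parentals, only the co allele has switched, so co is the middle locus and the order is br – co – v.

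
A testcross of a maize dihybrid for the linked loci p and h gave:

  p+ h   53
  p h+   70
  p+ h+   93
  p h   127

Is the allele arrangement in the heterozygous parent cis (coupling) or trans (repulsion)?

The two most frequent classes are p+ h+ (93) and p h (127); these are the parental (non-recombinant) types.
So the F1 carried p+ h+ on one chromosome and p h on the other — the recessive alleles are on the same chromosome (cis / coupling).

cis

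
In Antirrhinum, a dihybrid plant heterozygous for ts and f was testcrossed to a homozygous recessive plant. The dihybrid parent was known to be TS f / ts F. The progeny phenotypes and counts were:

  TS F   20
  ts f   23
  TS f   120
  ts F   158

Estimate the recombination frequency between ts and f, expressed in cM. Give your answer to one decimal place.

The recombinant classes are TS F and ts f: 20 + 23 = 43.
Recombination frequency = 43/321 = 0.1340 ≈ 13.4%, i.e. 13.4 cM.

13.4 cM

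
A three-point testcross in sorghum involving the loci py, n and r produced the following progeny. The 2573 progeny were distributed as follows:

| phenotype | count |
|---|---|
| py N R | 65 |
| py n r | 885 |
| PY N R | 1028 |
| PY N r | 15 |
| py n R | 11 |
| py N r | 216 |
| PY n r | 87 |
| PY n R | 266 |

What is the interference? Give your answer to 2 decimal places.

0.26

The two most frequent reciprocal classes, py n r and PY N R, are the parental types, so the F1 was py n r / PY N R.
The two rarest classes, py n R and PY N r, are the double crossovers. Comparing them with the parentals, only the r allele has switched, so r is the middle locus and the order is n – r – py.
n–r: (482 + 26)/2573 = 0.1974; r–py: (152 + 26)/2573 = 0.0692.
Expected DCO frequency = 0.1974 × 0.0692 ≈ 0.01366; observed = 26/2573 ≈ 0.01010.
Coefficient of coincidence = 0.01010/0.01366 ≈ 0.74; interference = 1 − 0.74 = 0.26.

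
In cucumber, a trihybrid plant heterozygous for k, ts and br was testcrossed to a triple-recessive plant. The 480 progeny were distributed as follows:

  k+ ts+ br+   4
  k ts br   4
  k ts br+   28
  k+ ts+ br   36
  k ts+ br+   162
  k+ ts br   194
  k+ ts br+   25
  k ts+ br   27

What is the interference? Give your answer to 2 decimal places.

0.11

The two most frequent reciprocal classes, k+ ts br and k ts+ br+, are the parental types, so the F1 was k+ ts br / k ts+ br+.
The two rarest classes, k ts br and k+ ts+ br+, are the double crossovers. Comparing them with the parentals, only the k allele has switched, so k is the middle locus and the order is br – k – ts.
br–k: (52 + 8)/480 = 0.1250; k–ts: (64 + 8)/480 = 0.1500.
Expected DCO frequency = 0.1250 × 0.1500 ≈ 0.01875; observed = 8/480 ≈ 0.01667.
Coefficient of coincidence = 0.01667/0.01875 ≈ 0.89; interference = 1 − 0.89 = 0.11.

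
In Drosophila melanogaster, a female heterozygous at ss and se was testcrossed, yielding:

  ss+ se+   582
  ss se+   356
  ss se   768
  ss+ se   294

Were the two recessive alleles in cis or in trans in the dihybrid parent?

cis

The two most frequent classes are ss+ se+ (582) and ss se (768); these are the parental (non-recombinant) types.
So the F1 carried ss+ se+ on one chromosome and ss se on the other — the recessive alleles are on the same chromosome (cis / coupling).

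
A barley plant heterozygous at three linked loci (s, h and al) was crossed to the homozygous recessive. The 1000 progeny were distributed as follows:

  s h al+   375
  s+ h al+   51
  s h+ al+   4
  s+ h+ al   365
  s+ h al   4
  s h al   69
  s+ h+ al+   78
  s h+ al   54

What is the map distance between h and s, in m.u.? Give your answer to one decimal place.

The two most frequent reciprocal classes, s h al+ and s+ h+ al, are the parental types, so the F1 was s h al+ / s+ h+ al.
The two rarest classes, s h+ al+ and s+ h al, are the double crossovers. Comparing them with the parentals, only the h allele has switched, so h is the middle locus and the order is al – h – s.
Crossovers in the h–s interval produce the single-crossover classes s+ h al+ and s h+ al (51 + 54 = 105) plus the double crossovers (8).
RF(h–s) = (105 + 8) / 1000 = 113/1000 = 0.1130 → 11.3 m.u.

11.3 m.u.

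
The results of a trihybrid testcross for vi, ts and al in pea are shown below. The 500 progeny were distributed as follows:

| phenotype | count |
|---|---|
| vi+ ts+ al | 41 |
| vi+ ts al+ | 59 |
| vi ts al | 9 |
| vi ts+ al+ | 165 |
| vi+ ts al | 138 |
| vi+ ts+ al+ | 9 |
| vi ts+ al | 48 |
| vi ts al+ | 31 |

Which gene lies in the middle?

The two most frequent reciprocal classes, vi+ ts al and vi ts+ al+, are the parental types, so the F1 was vi+ ts al / vi ts+ al+.
The two rarest classes, vi ts al and vi+ ts+ al+, are the double crossovers. Comparing them with the parentals, only the vi allele has switched, so vi is the middle locus and the order is al – vi – ts.

vi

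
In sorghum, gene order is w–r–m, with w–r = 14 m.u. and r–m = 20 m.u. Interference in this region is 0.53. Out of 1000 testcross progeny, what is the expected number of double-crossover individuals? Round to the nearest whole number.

13

Map distances give recombination frequencies of 0.140 and 0.200 for the two intervals.
With interference 0.53 (so coincidence = 0.47), expected double-crossover frequency = 0.140 × 0.200 × 0.47 = 0.01316.
Expected number = 0.01316 × 1000 = 13.16 ≈ 13.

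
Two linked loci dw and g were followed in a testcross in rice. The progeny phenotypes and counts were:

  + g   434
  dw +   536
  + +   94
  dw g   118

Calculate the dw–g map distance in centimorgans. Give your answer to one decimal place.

17.9 centimorgans

The two most frequent classes, + g (434) and dw + (536), are the parental types, so the F1 was + g / dw +.
The recombinant classes are + + and dw g: 94 + 118 = 212.
Recombination frequency = 212/1182 = 0.1794 ≈ 17.9%, i.e. 17.9 centimorgans.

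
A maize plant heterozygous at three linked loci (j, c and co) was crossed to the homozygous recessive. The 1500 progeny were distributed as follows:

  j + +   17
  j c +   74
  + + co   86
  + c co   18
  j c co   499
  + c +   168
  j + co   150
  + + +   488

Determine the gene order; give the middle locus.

j

The two most frequent reciprocal classes, + + + and j c co, are the parental types, so the F1 was + + + / j c co.
The two rarest classes, j + + and + c co, are the double crossovers. Comparing them with the parentals, only the j allele has switched, so j is the middle locus and the order is co – j – c.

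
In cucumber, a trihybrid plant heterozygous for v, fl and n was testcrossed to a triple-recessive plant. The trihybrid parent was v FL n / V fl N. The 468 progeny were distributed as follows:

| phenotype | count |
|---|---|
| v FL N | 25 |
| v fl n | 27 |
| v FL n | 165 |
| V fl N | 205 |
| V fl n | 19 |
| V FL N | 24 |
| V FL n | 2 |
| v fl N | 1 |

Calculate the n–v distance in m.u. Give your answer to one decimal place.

The two rarest classes, V FL n and v fl N, are the double crossovers. Comparing them with the parentals, only the v allele has switched, so v is the middle locus and the order is n – v – fl.
Crossovers in the n–v interval produce the single-crossover classes v FL N and V fl n (25 + 19 = 44) plus the double crossovers (3).
RF(n–v) = (44 + 3) / 468 = 47/468 = 0.1004 → 10.0 m.u.

10.0 m.u.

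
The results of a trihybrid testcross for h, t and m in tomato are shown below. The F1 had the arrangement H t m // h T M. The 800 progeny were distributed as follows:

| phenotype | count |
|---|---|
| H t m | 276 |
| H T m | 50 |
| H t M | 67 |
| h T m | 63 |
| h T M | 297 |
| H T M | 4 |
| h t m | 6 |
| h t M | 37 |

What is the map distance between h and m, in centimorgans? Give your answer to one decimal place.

17.5 centimorgans

The two rarest classes, h t m and H T M, are the double crossovers. Comparing them with the parentals, only the h allele has switched, so h is the middle locus and the order is t – h – m.
Crossovers in the h–m interval produce the single-crossover classes H t M and h T m (67 + 63 = 130) plus the double crossovers (10).
RF(h–m) = (130 + 10) / 800 = 140/800 = 0.1750 → 17.5 centimorgans.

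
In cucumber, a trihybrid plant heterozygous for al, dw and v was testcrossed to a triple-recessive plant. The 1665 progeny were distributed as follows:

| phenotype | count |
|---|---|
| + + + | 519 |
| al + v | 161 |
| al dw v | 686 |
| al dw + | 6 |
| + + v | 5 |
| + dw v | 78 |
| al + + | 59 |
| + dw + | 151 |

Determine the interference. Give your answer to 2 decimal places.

0.62

The two most frequent reciprocal classes, + + + and al dw v, are the parental types, so the F1 was + + + / al dw v.
The two rarest classes, + + v and al dw +, are the double crossovers. Comparing them with the parentals, only the v allele has switched, so v is the middle locus and the order is dw – v – al.
dw–v: (312 + 11)/1665 = 0.1940; v–al: (137 + 11)/1665 = 0.0889.
Expected DCO frequency = 0.1940 × 0.0889 ≈ 0.01725; observed = 11/1665 ≈ 0.00661.
Coefficient of coincidence = 0.00661/0.01725 ≈ 0.38; interference = 1 − 0.38 = 0.62.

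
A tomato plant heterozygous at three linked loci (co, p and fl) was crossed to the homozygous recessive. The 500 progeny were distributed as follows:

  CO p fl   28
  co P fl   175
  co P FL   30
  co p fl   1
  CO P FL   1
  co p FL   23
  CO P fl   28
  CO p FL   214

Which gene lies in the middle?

p

The two most frequent reciprocal classes, CO p FL and co P fl, are the parental types, so the F1 was CO p FL / co P fl.
The two rarest classes, CO P FL and co p fl, are the double crossovers. Comparing them with the parentals, only the p allele has switched, so p is the middle locus and the order is fl – p – co.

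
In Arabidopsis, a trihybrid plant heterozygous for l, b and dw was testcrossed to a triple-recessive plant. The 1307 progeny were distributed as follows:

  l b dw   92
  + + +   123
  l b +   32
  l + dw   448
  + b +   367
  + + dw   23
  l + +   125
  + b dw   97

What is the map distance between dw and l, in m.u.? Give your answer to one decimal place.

21.2 m.u.

The two most frequent reciprocal classes, + b + and l + dw, are the parental types, so the F1 was + b + / l + dw.
The two rarest classes, l b + and + + dw, are the double crossovers. Comparing them with the parentals, only the l allele has switched, so l is the middle locus and the order is dw – l – b.
Crossovers in the dw–l interval produce the single-crossover classes + b dw and l + + (97 + 125 = 222) plus the double crossovers (55).
RF(dw–l) = (222 + 55) / 1307 = 277/1307 = 0.2119 → 21.2 m.u.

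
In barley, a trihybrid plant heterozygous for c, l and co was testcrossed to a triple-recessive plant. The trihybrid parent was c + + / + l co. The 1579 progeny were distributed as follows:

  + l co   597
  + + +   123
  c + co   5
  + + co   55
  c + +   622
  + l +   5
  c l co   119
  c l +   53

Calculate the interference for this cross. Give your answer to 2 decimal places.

0.47

The two rarest classes, c + co and + l +, are the double crossovers. Comparing them with the parentals, only the co allele has switched, so co is the middle locus and the order is c – co – l.
c–co: (242 + 10)/1579 = 0.1596; co–l: (108 + 10)/1579 = 0.0747.
Expected DCO frequency = 0.1596 × 0.0747 ≈ 0.01192; observed = 10/1579 ≈ 0.00633.
Coefficient of coincidence = 0.00633/0.01192 ≈ 0.53; interference = 1 − 0.53 = 0.47.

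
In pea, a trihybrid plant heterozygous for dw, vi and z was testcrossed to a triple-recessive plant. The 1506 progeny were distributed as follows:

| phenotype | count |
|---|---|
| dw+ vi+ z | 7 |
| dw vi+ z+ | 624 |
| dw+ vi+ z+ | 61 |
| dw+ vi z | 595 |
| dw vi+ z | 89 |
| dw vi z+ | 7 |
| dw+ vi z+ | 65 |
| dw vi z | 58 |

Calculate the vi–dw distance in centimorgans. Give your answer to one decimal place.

The two most frequent reciprocal classes, dw+ vi z and dw vi+ z+, are the parental types, so the F1 was dw+ vi z / dw vi+ z+.
The two rarest classes, dw+ vi+ z and dw vi z+, are the double crossovers. Comparing them with the parentals, only the vi allele has switched, so vi is the middle locus and the order is z – vi – dw.
Crossovers in the vi–dw interval produce the single-crossover classes dw vi z and dw+ vi+ z+ (58 + 61 = 119) plus the double crossovers (14).
RF(vi–dw) = (119 + 14) / 1506 = 133/1506 = 0.0883 → 8.8 centimorgans.

8.8 centimorgans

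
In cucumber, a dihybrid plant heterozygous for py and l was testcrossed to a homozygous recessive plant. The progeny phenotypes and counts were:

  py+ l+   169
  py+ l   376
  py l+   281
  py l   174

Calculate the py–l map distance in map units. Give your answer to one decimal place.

The two most frequent classes, py+ l (376) and py l+ (281), are the parental types, so the F1 was py+ l / py l+.
The recombinant classes are py+ l+ and py l: 169 + 174 = 343.
Recombination frequency = 343/1000 = 0.3430 ≈ 34.3%, i.e. 34.3 map units.

34.3 map units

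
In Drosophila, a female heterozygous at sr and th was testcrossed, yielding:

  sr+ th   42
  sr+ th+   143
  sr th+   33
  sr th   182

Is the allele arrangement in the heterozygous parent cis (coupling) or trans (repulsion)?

cis

The two most frequent classes are sr+ th+ (143) and sr th (182); these are the parental (non-recombinant) types.
So the F1 carried sr+ th+ on one chromosome and sr th on the other — the recessive alleles are on the same chromosome (cis / coupling).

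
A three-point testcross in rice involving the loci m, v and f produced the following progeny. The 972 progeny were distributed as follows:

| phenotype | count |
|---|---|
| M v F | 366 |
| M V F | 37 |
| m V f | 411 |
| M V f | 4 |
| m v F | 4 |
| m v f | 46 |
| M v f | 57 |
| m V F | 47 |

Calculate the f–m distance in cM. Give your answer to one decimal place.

The two most frequent reciprocal classes, M v F and m V f, are the parental types, so the F1 was M v F / m V f.
The two rarest classes, m v F and M V f, are the double crossovers. Comparing them with the parentals, only the m allele has switched, so m is the middle locus and the order is v – m – f.
Crossovers in the m–f interval produce the single-crossover classes M v f and m V F (57 + 47 = 104) plus the double crossovers (8).
RF(m–f) = (104 + 8) / 972 = 112/972 = 0.1152 → 11.5 cM.

11.5 cM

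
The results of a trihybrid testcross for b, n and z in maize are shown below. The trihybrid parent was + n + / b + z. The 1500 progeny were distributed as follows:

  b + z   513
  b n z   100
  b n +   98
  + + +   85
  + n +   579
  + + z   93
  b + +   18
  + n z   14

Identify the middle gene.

z

The two rarest classes, + n z and b + +, are the double crossovers. Comparing them with the parentals, only the z allele has switched, so z is the middle locus and the order is b – z – n.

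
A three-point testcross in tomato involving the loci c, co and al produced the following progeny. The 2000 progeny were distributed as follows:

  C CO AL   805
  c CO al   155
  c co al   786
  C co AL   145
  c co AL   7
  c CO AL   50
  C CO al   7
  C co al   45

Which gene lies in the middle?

al

The two most frequent reciprocal classes, c co al and C CO AL, are the parental types, so the F1 was c co al / C CO AL.
The two rarest classes, c co AL and C CO al, are the double crossovers. Comparing them with the parentals, only the al allele has switched, so al is the middle locus and the order is c – al – co.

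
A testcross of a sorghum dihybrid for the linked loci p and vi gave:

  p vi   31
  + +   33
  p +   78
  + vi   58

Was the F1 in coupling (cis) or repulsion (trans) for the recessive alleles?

The two most frequent classes are + vi (58) and p + (78); these are the parental (non-recombinant) types.
So the F1 carried + vi on one chromosome and p + on the other — the recessive alleles are on opposite chromosomes (trans / repulsion).

trans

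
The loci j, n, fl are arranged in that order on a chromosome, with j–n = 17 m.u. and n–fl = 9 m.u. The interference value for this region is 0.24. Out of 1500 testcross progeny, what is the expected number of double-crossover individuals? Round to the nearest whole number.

17

Map distances give recombination frequencies of 0.170 and 0.090 for the two intervals.
With interference 0.24 (so coincidence = 0.76), expected double-crossover frequency = 0.170 × 0.090 × 0.76 = 0.01163.
Expected number = 0.01163 × 1500 = 17.44 ≈ 17.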